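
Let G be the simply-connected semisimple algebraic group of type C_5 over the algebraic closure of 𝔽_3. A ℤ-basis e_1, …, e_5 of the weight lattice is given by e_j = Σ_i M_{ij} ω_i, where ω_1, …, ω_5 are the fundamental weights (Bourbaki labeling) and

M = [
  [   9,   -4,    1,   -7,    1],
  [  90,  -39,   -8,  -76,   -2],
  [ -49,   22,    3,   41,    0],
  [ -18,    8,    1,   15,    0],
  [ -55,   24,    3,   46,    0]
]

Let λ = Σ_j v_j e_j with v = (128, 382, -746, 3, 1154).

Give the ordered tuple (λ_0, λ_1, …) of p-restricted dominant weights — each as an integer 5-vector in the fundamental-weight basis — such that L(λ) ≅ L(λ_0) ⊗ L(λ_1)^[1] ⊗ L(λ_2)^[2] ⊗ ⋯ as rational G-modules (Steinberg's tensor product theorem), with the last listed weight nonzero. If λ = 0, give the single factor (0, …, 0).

Change of basis e → ω: c = M·v where v = (128, 382, -746, 3, 1154):
  c_1 = 9·128 + (-4)·(382) + (1)·(-746) + (-7)·(3) + 1·1154 = 11
  c_2 = 90·128 + (-39)·(382) + (-8)·(-746) + (-76)·(3) + (-2)·(1154) = 54
  c_3 = (-49)·(128) + 22·382 + (3)·(-746) + 41·3 + 0·1154 = 17
  c_4 = (-18)·(128) + 8·382 + (1)·(-746) + 15·3 + 0·1154 = 51
  c_5 = (-55)·(128) + 24·382 + (3)·(-746) + 46·3 + 0·1154 = 28
Base-3 expansion of each c_i:
  c_1 = 11 = 2·3^0 + 0·3^1 + 1·3^2
  c_2 = 54 = 0·3^0 + 0·3^1 + 0·3^2 + 2·3^3
  c_3 = 17 = 2·3^0 + 2·3^1 + 1·3^2
  c_4 = 51 = 0·3^0 + 2·3^1 + 2·3^2 + 1·3^3
  c_5 = 28 = 1·3^0 + 0·3^1 + 0·3^2 + 1·3^3
p-restricted factor λ_0 = (2, 0, 2, 0, 1)
p-restricted factor λ_1 = (0, 0, 2, 2, 0)
p-restricted factor λ_2 = (1, 0, 1, 2, 0)
p-restricted factor λ_3 = (0, 2, 0, 1, 1)

((2, 0, 2, 0, 1), (0, 0, 2, 2, 0), (1, 0, 1, 2, 0), (0, 2, 0, 1, 1))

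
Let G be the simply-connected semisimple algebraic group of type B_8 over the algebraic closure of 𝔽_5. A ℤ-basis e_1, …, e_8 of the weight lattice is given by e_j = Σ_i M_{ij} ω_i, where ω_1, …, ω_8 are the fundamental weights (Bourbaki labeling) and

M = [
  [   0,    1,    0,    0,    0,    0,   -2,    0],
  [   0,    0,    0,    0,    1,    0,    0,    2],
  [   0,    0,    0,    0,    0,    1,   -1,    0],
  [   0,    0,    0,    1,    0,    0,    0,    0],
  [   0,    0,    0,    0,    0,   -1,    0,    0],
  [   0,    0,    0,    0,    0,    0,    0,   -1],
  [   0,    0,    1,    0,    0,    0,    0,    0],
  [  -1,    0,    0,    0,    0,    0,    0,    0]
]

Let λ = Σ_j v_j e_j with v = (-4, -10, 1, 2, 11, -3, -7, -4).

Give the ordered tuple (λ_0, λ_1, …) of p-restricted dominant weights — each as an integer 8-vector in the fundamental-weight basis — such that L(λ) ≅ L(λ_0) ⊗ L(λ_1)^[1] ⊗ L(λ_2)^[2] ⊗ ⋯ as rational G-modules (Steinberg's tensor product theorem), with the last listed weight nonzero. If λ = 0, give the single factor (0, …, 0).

Converting to the ω-basis (c_i = row i of M dotted with v = (-4, -10, 1, 2, 11, -3, -7, -4)):
  c_1 = (0)·(-4) + (1)·(-10) + 0·1 + 0·2 + 0·11 + (0)·(-3) + (-2)·(-7) + (0)·(-4) = 4
  c_2 = (0)·(-4) + (0)·(-10) + 0·1 + 0·2 + 1·11 + (0)·(-3) + (0)·(-7) + (2)·(-4) = 3
  c_3 = (0)·(-4) + (0)·(-10) + 0·1 + 0·2 + 0·11 + (1)·(-3) + (-1)·(-7) + (0)·(-4) = 4
  c_4 = (0)·(-4) + (0)·(-10) + 0·1 + 1·2 + 0·11 + (0)·(-3) + (0)·(-7) + (0)·(-4) = 2
  c_5 = (0)·(-4) + (0)·(-10) + 0·1 + 0·2 + 0·11 + (-1)·(-3) + (0)·(-7) + (0)·(-4) = 3
  c_6 = (0)·(-4) + (0)·(-10) + 0·1 + 0·2 + 0·11 + (0)·(-3) + (0)·(-7) + (-1)·(-4) = 4
  c_7 = (0)·(-4) + (0)·(-10) + 1·1 + 0·2 + 0·11 + (0)·(-3) + (0)·(-7) + (0)·(-4) = 1
  c_8 = (-1)·(-4) + (0)·(-10) + 0·1 + 0·2 + 0·11 + (0)·(-3) + (0)·(-7) + (0)·(-4) = 4
Base-5 expansion of each c_i:
  c_1 = 4 = 4·5^0
  c_2 = 3 = 3·5^0
  c_3 = 4 = 4·5^0
  c_4 = 2 = 2·5^0
  c_5 = 3 = 3·5^0
  c_6 = 4 = 4·5^0
  c_7 = 1 = 1·5^0
  c_8 = 4 = 4·5^0
Factor λ_0 = (4, 3, 4, 2, 3, 4, 1, 4)

((4, 3, 4, 2, 3, 4, 1, 4),)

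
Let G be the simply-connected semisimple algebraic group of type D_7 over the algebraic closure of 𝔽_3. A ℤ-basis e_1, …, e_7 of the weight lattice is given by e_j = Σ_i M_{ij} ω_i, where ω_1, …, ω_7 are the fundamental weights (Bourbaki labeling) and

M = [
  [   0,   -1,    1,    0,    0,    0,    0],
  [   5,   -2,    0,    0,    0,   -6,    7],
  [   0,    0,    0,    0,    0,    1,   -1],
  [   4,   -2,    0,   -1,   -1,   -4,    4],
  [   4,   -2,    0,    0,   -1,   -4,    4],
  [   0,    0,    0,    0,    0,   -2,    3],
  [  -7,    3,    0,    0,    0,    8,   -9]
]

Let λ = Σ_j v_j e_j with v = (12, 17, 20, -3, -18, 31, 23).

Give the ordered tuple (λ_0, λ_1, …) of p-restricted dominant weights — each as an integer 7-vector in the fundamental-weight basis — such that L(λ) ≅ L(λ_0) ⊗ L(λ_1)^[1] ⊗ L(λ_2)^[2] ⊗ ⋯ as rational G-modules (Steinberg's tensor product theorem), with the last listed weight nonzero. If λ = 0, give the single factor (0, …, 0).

ω-coordinates c = M·v, v = (12, 17, 20, -3, -18, 31, 23):
  c_1 = 0·12 + (-1)·(17) + 1·20 + (0)·(-3) + (0)·(-18) + 0·31 + 0·23 = 3
  c_2 = 5·12 + (-2)·(17) + 0·20 + (0)·(-3) + (0)·(-18) + (-6)·(31) + 7·23 = 1
  c_3 = 0·12 + 0·17 + 0·20 + (0)·(-3) + (0)·(-18) + 1·31 + (-1)·(23) = 8
  c_4 = 4·12 + (-2)·(17) + 0·20 + (-1)·(-3) + (-1)·(-18) + (-4)·(31) + 4·23 = 3
  c_5 = 4·12 + (-2)·(17) + 0·20 + (0)·(-3) + (-1)·(-18) + (-4)·(31) + 4·23 = 0
  c_6 = 0·12 + 0·17 + 0·20 + (0)·(-3) + (0)·(-18) + (-2)·(31) + 3·23 = 7
  c_7 = (-7)·(12) + 3·17 + 0·20 + (0)·(-3) + (0)·(-18) + 8·31 + (-9)·(23) = 8
Writing each c_i in base p = 3:
  c_1 = 3 = 0·3^0 + 1·3^1
  c_2 = 1 = 1·3^0
  c_3 = 8 = 2·3^0 + 2·3^1
  c_4 = 3 = 0·3^0 + 1·3^1
  c_5 = 0
  c_6 = 7 = 1·3^0 + 2·3^1
  c_7 = 8 = 2·3^0 + 2·3^1
Factor λ_0 = (0, 1, 2, 0, 0, 1, 2)
Factor λ_1 = (1, 0, 2, 1, 0, 2, 2)

((0, 1, 2, 0, 0, 1, 2), (1, 0, 2, 1, 0, 2, 2))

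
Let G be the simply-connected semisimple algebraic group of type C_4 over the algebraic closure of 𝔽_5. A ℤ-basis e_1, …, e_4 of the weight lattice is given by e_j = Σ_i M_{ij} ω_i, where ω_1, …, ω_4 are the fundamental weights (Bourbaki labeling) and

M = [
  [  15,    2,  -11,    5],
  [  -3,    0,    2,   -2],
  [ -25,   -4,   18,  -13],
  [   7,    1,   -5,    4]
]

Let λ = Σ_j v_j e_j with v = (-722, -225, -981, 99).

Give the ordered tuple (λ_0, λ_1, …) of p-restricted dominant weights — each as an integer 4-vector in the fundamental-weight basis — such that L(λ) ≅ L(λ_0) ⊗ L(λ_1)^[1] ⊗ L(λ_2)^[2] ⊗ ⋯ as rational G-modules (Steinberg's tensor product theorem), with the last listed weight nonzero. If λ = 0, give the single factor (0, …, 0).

In the fundamental-weight basis, λ has coordinates c = M·v (v = (-722, -225, -981, 99)):
  c_1 = (15)·(-722) + (2)·(-225) + (-11)·(-981) + 5·99 = 6
  c_2 = (-3)·(-722) + (0)·(-225) + (2)·(-981) + (-2)·(99) = 6
  c_3 = (-25)·(-722) + (-4)·(-225) + (18)·(-981) + (-13)·(99) = 5
  c_4 = (7)·(-722) + (1)·(-225) + (-5)·(-981) + 4·99 = 22
Base-5 expansion of each c_i:
  c_1 = 6 = 1·5^0 + 1·5^1
  c_2 = 6 = 1·5^0 + 1·5^1
  c_3 = 5 = 0·5^0 + 1·5^1
  c_4 = 22 = 2·5^0 + 4·5^1
p-restricted factor λ_0 = (1, 1, 0, 2)
p-restricted factor λ_1 = (1, 1, 1, 4)

((1, 1, 0, 2), (1, 1, 1, 4))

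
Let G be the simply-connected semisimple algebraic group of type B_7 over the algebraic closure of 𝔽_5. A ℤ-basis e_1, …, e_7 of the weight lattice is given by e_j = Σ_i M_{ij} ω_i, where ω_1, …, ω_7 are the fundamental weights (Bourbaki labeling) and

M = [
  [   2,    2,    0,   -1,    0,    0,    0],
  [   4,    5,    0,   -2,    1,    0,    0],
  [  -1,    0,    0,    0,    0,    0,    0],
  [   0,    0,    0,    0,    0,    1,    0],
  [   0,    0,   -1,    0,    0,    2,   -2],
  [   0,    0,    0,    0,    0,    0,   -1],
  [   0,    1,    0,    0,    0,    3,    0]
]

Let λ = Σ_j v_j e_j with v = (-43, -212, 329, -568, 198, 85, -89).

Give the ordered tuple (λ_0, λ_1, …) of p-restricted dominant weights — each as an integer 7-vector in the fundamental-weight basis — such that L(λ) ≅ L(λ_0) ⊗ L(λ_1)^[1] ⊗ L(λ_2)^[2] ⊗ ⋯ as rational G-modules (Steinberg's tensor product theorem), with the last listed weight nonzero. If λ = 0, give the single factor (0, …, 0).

Converting to the ω-basis (c_i = row i of M dotted with v = (-43, -212, 329, -568, 198, 85, -89)):
  c_1 = 2*-43 + 2*-212 + 0*329 + -1*-568 + 0*198 + 0*85 + 0*-89 = 58
  c_2 = 4*-43 + 5*-212 + 0*329 + -2*-568 + 1*198 + 0*85 + 0*-89 = 102
  c_3 = -1*-43 + 0*-212 + 0*329 + 0*-568 + 0*198 + 0*85 + 0*-89 = 43
  c_4 = 0*-43 + 0*-212 + 0*329 + 0*-568 + 0*198 + 1*85 + 0*-89 = 85
  c_5 = 0*-43 + 0*-212 + -1*329 + 0*-568 + 0*198 + 2*85 + -2*-89 = 19
  c_6 = 0*-43 + 0*-212 + 0*329 + 0*-568 + 0*198 + 0*85 + -1*-89 = 89
  c_7 = 0*-43 + 1*-212 + 0*329 + 0*-568 + 0*198 + 3*85 + 0*-89 = 43
p = 5; digits c_i = Σ_j d_{ij}·5^j, 0 ≤ d_{ij} < 5:
  c_1 = 58 = 3·5^0 + 1·5^1 + 2·5^2
  c_2 = 102 = 2·5^0 + 0·5^1 + 4·5^2
  c_3 = 43 = 3·5^0 + 3·5^1 + 1·5^2
  c_4 = 85 = 0·5^0 + 2·5^1 + 3·5^2
  c_5 = 19 = 4·5^0 + 3·5^1
  c_6 = 89 = 4·5^0 + 2·5^1 + 3·5^2
  c_7 = 43 = 3·5^0 + 3·5^1 + 1·5^2
λ_0 = (3, 2, 3, 0, 4, 4, 3)
λ_1 = (1, 0, 3, 2, 3, 2, 3)
λ_2 = (2, 4, 1, 3, 0, 3, 1)

((3, 2, 3, 0, 4, 4, 3), (1, 0, 3, 2, 3, 2, 3), (2, 4, 1, 3, 0, 3, 1))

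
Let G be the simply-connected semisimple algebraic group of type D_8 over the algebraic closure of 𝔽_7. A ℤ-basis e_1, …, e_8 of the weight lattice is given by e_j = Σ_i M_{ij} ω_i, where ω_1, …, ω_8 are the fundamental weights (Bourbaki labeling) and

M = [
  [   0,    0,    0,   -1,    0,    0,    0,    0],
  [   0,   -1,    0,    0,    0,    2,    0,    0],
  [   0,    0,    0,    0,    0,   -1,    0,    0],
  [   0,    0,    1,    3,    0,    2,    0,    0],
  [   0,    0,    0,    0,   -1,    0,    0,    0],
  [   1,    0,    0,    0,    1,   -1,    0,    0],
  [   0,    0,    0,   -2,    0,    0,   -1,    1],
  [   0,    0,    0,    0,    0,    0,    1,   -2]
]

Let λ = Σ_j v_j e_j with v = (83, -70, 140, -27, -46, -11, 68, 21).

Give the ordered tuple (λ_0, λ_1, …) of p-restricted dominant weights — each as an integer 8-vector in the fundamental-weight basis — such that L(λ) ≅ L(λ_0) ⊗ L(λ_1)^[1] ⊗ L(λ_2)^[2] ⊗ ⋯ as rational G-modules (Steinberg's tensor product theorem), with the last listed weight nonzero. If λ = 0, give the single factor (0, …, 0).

((6, 6, 4, 2, 4, 6, 0, 5), (3, 6, 1, 5, 6, 6, 1, 3))

ω-coordinates c = M·v, v = (83, -70, 140, -27, -46, -11, 68, 21):
  c_1 = 0*83 + 0*-70 + 0*140 + -1*-27 + 0*-46 + 0*-11 + 0*68 + 0*21 = 27
  c_2 = 0*83 + -1*-70 + 0*140 + 0*-27 + 0*-46 + 2*-11 + 0*68 + 0*21 = 48
  c_3 = 0*83 + 0*-70 + 0*140 + 0*-27 + 0*-46 + -1*-11 + 0*68 + 0*21 = 11
  c_4 = 0*83 + 0*-70 + 1*140 + 3*-27 + 0*-46 + 2*-11 + 0*68 + 0*21 = 37
  c_5 = 0*83 + 0*-70 + 0*140 + 0*-27 + -1*-46 + 0*-11 + 0*68 + 0*21 = 46
  c_6 = 1*83 + 0*-70 + 0*140 + 0*-27 + 1*-46 + -1*-11 + 0*68 + 0*21 = 48
  c_7 = 0*83 + 0*-70 + 0*140 + -2*-27 + 0*-46 + 0*-11 + -1*68 + 1*21 = 7
  c_8 = 0*83 + 0*-70 + 0*140 + 0*-27 + 0*-46 + 0*-11 + 1*68 + -2*21 = 26
p = 7; digits c_i = Σ_j d_{ij}·7^j, 0 ≤ d_{ij} < 7:
  c_1 = 27 = 6·7^0 + 3·7^1
  c_2 = 48 = 6·7^0 + 6·7^1
  c_3 = 11 = 4·7^0 + 1·7^1
  c_4 = 37 = 2·7^0 + 5·7^1
  c_5 = 46 = 4·7^0 + 6·7^1
  c_6 = 48 = 6·7^0 + 6·7^1
  c_7 = 7 = 0·7^0 + 1·7^1
  c_8 = 26 = 5·7^0 + 3·7^1
p-restricted factor λ_0 = (6, 6, 4, 2, 4, 6, 0, 5)
p-restricted factor λ_1 = (3, 6, 1, 5, 6, 6, 1, 3)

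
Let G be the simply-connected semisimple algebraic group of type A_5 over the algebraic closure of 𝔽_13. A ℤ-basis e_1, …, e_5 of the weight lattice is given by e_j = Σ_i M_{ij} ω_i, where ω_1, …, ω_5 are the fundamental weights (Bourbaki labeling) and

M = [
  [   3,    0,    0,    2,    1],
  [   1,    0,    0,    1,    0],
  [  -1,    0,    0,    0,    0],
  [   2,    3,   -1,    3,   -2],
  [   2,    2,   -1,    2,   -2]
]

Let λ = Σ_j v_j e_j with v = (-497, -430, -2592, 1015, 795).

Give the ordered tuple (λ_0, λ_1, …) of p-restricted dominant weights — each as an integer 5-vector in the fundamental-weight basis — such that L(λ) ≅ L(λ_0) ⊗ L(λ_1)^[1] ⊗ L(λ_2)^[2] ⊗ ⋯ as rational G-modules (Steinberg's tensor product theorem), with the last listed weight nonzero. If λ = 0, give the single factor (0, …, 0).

Compute c_i = Σ_j M_{ij} v_j with v = (-497, -430, -2592, 1015, 795):
  c_1 = (3)·(-497) + (0)·(-430) + (0)·(-2592) + (2)·(1015) + (1)·(795) = 1334
  c_2 = (1)·(-497) + (0)·(-430) + (0)·(-2592) + (1)·(1015) + (0)·(795) = 518
  c_3 = (-1)·(-497) + (0)·(-430) + (0)·(-2592) + (0)·(1015) + (0)·(795) = 497
  c_4 = (2)·(-497) + (3)·(-430) + (-1)·(-2592) + (3)·(1015) + (-2)·(795) = 1763
  c_5 = (2)·(-497) + (2)·(-430) + (-1)·(-2592) + (2)·(1015) + (-2)·(795) = 1178
p = 13; digits c_i = Σ_j d_{ij}·13^j, 0 ≤ d_{ij} < 13:
  c_1 = 1334 = 8·13^0 + 11·13^1 + 7·13^2
  c_2 = 518 = 11·13^0 + 0·13^1 + 3·13^2
  c_3 = 497 = 3·13^0 + 12·13^1 + 2·13^2
  c_4 = 1763 = 8·13^0 + 5·13^1 + 10·13^2
  c_5 = 1178 = 8·13^0 + 12·13^1 + 6·13^2
p-restricted factor λ_0 = (8, 11, 3, 8, 8)
p-restricted factor λ_1 = (11, 0, 12, 5, 12)
p-restricted factor λ_2 = (7, 3, 2, 10, 6)

((8, 11, 3, 8, 8), (11, 0, 12, 5, 12), (7, 3, 2, 10, 6))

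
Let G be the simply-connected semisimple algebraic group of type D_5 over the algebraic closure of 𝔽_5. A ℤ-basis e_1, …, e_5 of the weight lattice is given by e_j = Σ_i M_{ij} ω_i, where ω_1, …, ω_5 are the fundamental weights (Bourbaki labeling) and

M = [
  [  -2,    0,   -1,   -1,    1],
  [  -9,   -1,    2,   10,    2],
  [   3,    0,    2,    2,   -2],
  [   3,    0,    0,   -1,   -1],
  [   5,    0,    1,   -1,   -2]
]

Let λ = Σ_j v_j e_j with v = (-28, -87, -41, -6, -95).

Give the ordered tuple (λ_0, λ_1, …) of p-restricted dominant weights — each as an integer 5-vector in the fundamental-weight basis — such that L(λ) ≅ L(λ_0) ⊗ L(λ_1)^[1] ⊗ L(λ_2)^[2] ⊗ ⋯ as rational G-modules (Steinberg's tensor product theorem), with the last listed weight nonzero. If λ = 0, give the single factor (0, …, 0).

((3, 2, 2, 2, 0), (1, 1, 2, 3, 3))

Converting to the ω-basis (c_i = row i of M dotted with v = (-28, -87, -41, -6, -95)):
  c_1 = (-2)·(-28) + (0)·(-87) + (-1)·(-41) + (-1)·(-6) + (1)·(-95) = 8
  c_2 = (-9)·(-28) + (-1)·(-87) + (2)·(-41) + (10)·(-6) + (2)·(-95) = 7
  c_3 = (3)·(-28) + (0)·(-87) + (2)·(-41) + (2)·(-6) + (-2)·(-95) = 12
  c_4 = (3)·(-28) + (0)·(-87) + (0)·(-41) + (-1)·(-6) + (-1)·(-95) = 17
  c_5 = (5)·(-28) + (0)·(-87) + (1)·(-41) + (-1)·(-6) + (-2)·(-95) = 15
Base-5 expansion of each c_i:
  c_1 = 8 = 3·5^0 + 1·5^1
  c_2 = 7 = 2·5^0 + 1·5^1
  c_3 = 12 = 2·5^0 + 2·5^1
  c_4 = 17 = 2·5^0 + 3·5^1
  c_5 = 15 = 0·5^0 + 3·5^1
p-restricted factor λ_0 = (3, 2, 2, 2, 0)
p-restricted factor λ_1 = (1, 1, 2, 3, 3)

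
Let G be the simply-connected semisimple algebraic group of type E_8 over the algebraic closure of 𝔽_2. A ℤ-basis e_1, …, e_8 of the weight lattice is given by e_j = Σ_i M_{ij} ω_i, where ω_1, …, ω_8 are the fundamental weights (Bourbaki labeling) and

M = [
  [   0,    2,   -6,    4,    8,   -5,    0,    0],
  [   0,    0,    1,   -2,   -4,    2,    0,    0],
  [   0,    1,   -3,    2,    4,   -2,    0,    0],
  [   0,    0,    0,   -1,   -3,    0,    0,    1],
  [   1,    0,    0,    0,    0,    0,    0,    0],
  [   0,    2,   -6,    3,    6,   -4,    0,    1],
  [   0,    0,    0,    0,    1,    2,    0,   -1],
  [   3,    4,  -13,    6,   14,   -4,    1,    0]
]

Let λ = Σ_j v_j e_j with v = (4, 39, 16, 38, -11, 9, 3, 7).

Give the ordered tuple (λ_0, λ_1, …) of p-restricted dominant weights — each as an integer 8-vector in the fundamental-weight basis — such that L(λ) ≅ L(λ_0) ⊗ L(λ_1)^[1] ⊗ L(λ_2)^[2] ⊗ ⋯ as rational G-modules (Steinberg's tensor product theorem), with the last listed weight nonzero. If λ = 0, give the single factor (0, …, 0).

((1, 0, 1, 0, 0, 1, 0, 1), (0, 1, 0, 1, 0, 0, 0, 0), (0, 0, 1, 0, 1, 0, 0, 0))

Compute c_i = Σ_j M_{ij} v_j with v = (4, 39, 16, 38, -11, 9, 3, 7):
  c_1 = 0·4 + 2·39 + (-6)·(16) + 4·38 + (8)·(-11) + (-5)·(9) + 0·3 + 0·7 = 1
  c_2 = 0·4 + 0·39 + 1·16 + (-2)·(38) + (-4)·(-11) + 2·9 + 0·3 + 0·7 = 2
  c_3 = 0·4 + 1·39 + (-3)·(16) + 2·38 + (4)·(-11) + (-2)·(9) + 0·3 + 0·7 = 5
  c_4 = 0·4 + 0·39 + 0·16 + (-1)·(38) + (-3)·(-11) + 0·9 + 0·3 + 1·7 = 2
  c_5 = 1·4 + 0·39 + 0·16 + 0·38 + (0)·(-11) + 0·9 + 0·3 + 0·7 = 4
  c_6 = 0·4 + 2·39 + (-6)·(16) + 3·38 + (6)·(-11) + (-4)·(9) + 0·3 + 1·7 = 1
  c_7 = 0·4 + 0·39 + 0·16 + 0·38 + (1)·(-11) + 2·9 + 0·3 + (-1)·(7) = 0
  c_8 = 3·4 + 4·39 + (-13)·(16) + 6·38 + (14)·(-11) + (-4)·(9) + 1·3 + 0·7 = 1
Writing each c_i in base p = 2:
  c_1 = 1 = 1·2^0
  c_2 = 2 = 0·2^0 + 1·2^1
  c_3 = 5 = 1·2^0 + 0·2^1 + 1·2^2
  c_4 = 2 = 0·2^0 + 1·2^1
  c_5 = 4 = 0·2^0 + 0·2^1 + 1·2^2
  c_6 = 1 = 1·2^0
  c_7 = 0
  c_8 = 1 = 1·2^0
λ_0 = (1, 0, 1, 0, 0, 1, 0, 1)
λ_1 = (0, 1, 0, 1, 0, 0, 0, 0)
λ_2 = (0, 0, 1, 0, 1, 0, 0, 0)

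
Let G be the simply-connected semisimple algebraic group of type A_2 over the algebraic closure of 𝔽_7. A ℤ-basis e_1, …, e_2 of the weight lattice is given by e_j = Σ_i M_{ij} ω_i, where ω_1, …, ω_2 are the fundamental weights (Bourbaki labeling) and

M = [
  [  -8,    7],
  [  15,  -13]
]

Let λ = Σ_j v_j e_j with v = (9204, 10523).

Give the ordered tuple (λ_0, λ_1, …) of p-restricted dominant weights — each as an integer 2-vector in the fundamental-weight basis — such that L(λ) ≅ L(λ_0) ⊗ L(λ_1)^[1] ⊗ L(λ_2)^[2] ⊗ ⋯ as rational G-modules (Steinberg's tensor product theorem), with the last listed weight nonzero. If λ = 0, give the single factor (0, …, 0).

Converting to the ω-basis (c_i = row i of M dotted with v = (9204, 10523)):
  c_1 = -8*9204 + 7*10523 = 29
  c_2 = 15*9204 + -13*10523 = 1261
p = 7; digits c_i = Σ_j d_{ij}·7^j, 0 ≤ d_{ij} < 7:
  c_1 = 29 = 1·7^0 + 4·7^1
  c_2 = 1261 = 1·7^0 + 5·7^1 + 4·7^2 + 3·7^3
p-restricted factor λ_0 = (1, 1)
p-restricted factor λ_1 = (4, 5)
p-restricted factor λ_2 = (0, 4)
p-restricted factor λ_3 = (0, 3)

((1, 1), (4, 5), (0, 4), (0, 3))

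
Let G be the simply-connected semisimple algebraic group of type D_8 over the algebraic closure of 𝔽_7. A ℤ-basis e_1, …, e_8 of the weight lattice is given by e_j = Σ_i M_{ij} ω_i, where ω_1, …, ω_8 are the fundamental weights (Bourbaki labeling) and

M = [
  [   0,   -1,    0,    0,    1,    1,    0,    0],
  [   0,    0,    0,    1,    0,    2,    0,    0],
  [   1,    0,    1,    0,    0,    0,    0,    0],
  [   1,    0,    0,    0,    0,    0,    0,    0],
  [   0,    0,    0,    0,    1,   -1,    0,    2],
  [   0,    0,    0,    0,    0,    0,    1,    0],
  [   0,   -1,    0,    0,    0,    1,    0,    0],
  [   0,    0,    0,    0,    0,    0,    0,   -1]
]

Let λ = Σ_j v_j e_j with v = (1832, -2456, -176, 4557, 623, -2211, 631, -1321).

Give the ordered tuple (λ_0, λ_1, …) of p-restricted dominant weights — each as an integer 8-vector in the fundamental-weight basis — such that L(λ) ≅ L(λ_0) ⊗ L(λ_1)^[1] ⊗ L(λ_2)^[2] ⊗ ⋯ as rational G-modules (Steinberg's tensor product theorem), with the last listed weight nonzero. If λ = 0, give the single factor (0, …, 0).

Compute c_i = Σ_j M_{ij} v_j with v = (1832, -2456, -176, 4557, 623, -2211, 631, -1321):
  c_1 = (0)·(1832) + (-1)·(-2456) + (0)·(-176) + (0)·(4557) + (1)·(623) + (1)·(-2211) + (0)·(631) + (0)·(-1321) = 868
  c_2 = (0)·(1832) + (0)·(-2456) + (0)·(-176) + (1)·(4557) + (0)·(623) + (2)·(-2211) + (0)·(631) + (0)·(-1321) = 135
  c_3 = (1)·(1832) + (0)·(-2456) + (1)·(-176) + (0)·(4557) + (0)·(623) + (0)·(-2211) + (0)·(631) + (0)·(-1321) = 1656
  c_4 = (1)·(1832) + (0)·(-2456) + (0)·(-176) + (0)·(4557) + (0)·(623) + (0)·(-2211) + (0)·(631) + (0)·(-1321) = 1832
  c_5 = (0)·(1832) + (0)·(-2456) + (0)·(-176) + (0)·(4557) + (1)·(623) + (-1)·(-2211) + (0)·(631) + (2)·(-1321) = 192
  c_6 = (0)·(1832) + (0)·(-2456) + (0)·(-176) + (0)·(4557) + (0)·(623) + (0)·(-2211) + (1)·(631) + (0)·(-1321) = 631
  c_7 = (0)·(1832) + (-1)·(-2456) + (0)·(-176) + (0)·(4557) + (0)·(623) + (1)·(-2211) + (0)·(631) + (0)·(-1321) = 245
  c_8 = (0)·(1832) + (0)·(-2456) + (0)·(-176) + (0)·(4557) + (0)·(623) + (0)·(-2211) + (0)·(631) + (-1)·(-1321) = 1321
Expand coordinatewise in base 7:
  c_1 = 868 = 0·7^0 + 5·7^1 + 3·7^2 + 2·7^3
  c_2 = 135 = 2·7^0 + 5·7^1 + 2·7^2
  c_3 = 1656 = 4·7^0 + 5·7^1 + 5·7^2 + 4·7^3
  c_4 = 1832 = 5·7^0 + 2·7^1 + 2·7^2 + 5·7^3
  c_5 = 192 = 3·7^0 + 6·7^1 + 3·7^2
  c_6 = 631 = 1·7^0 + 6·7^1 + 5·7^2 + 1·7^3
  c_7 = 245 = 0·7^0 + 0·7^1 + 5·7^2
  c_8 = 1321 = 5·7^0 + 6·7^1 + 5·7^2 + 3·7^3
λ_0 = (0, 2, 4, 5, 3, 1, 0, 5)
λ_1 = (5, 5, 5, 2, 6, 6, 0, 6)
λ_2 = (3, 2, 5, 2, 3, 5, 5, 5)
λ_3 = (2, 0, 4, 5, 0, 1, 0, 3)

((0, 2, 4, 5, 3, 1, 0, 5), (5, 5, 5, 2, 6, 6, 0, 6), (3, 2, 5, 2, 3, 5, 5, 5), (2, 0, 4, 5, 0, 1, 0, 3))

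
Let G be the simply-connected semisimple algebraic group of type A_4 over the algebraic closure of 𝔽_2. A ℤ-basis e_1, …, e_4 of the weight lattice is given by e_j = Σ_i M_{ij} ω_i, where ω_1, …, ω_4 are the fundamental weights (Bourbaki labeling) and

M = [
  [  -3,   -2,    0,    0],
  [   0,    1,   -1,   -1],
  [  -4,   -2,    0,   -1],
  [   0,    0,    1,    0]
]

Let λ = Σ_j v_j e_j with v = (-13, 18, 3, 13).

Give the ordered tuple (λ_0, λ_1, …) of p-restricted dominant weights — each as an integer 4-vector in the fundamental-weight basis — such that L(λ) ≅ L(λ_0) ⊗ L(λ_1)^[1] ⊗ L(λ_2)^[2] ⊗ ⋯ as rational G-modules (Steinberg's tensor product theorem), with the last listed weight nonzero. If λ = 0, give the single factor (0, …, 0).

In the fundamental-weight basis, λ has coordinates c = M·v (v = (-13, 18, 3, 13)):
  c_1 = (-3)·(-13) + (-2)·(18) + 0·3 + 0·13 = 3
  c_2 = (0)·(-13) + 1·18 + (-1)·(3) + (-1)·(13) = 2
  c_3 = (-4)·(-13) + (-2)·(18) + 0·3 + (-1)·(13) = 3
  c_4 = (0)·(-13) + 0·18 + 1·3 + 0·13 = 3
p = 2; digits c_i = Σ_j d_{ij}·2^j, 0 ≤ d_{ij} < 2:
  c_1 = 3 = 1·2^0 + 1·2^1
  c_2 = 2 = 0·2^0 + 1·2^1
  c_3 = 3 = 1·2^0 + 1·2^1
  c_4 = 3 = 1·2^0 + 1·2^1
p-restricted factor λ_0 = (1, 0, 1, 1)
p-restricted factor λ_1 = (1, 1, 1, 1)

((1, 0, 1, 1), (1, 1, 1, 1))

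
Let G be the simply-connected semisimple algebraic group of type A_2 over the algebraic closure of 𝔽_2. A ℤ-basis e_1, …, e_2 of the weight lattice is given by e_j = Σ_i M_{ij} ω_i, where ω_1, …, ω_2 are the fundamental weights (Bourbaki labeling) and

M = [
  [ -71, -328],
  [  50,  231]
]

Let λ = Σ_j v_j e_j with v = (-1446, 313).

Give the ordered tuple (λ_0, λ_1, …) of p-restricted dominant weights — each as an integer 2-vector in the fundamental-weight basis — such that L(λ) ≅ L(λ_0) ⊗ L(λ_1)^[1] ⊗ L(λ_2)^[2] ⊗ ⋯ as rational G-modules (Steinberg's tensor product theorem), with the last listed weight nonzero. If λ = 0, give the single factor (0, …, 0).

((0, 1), (1, 1))

Compute c_i = Σ_j M_{ij} v_j with v = (-1446, 313):
  c_1 = (-71)·(-1446) + (-328)·(313) = 2
  c_2 = (50)·(-1446) + (231)·(313) = 3
p = 2; digits c_i = Σ_j d_{ij}·2^j, 0 ≤ d_{ij} < 2:
  c_1 = 2 = 0·2^0 + 1·2^1
  c_2 = 3 = 1·2^0 + 1·2^1
Factor λ_0 = (0, 1)
Factor λ_1 = (1, 1)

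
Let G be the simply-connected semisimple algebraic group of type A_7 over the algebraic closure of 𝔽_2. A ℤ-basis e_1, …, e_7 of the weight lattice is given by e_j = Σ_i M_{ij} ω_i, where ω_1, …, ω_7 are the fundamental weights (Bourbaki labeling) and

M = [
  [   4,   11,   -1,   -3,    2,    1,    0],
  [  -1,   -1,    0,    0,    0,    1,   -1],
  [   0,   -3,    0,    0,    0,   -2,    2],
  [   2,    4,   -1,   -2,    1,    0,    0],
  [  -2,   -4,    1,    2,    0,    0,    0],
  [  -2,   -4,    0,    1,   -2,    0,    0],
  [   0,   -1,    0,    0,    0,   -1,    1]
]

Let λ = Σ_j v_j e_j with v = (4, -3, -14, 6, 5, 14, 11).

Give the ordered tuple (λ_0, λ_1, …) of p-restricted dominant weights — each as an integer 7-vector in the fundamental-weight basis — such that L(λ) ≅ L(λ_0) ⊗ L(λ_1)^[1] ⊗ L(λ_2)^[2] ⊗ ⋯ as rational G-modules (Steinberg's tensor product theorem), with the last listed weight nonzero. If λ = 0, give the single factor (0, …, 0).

((1, 0, 1, 1, 0, 0, 0), (1, 1, 1, 1, 1, 0, 0))

In the fundamental-weight basis, λ has coordinates c = M·v (v = (4, -3, -14, 6, 5, 14, 11)):
  c_1 = (4)·(4) + (11)·(-3) + (-1)·(-14) + (-3)·(6) + (2)·(5) + (1)·(14) + (0)·(11) = 3
  c_2 = (-1)·(4) + (-1)·(-3) + (0)·(-14) + (0)·(6) + (0)·(5) + (1)·(14) + (-1)·(11) = 2
  c_3 = (0)·(4) + (-3)·(-3) + (0)·(-14) + (0)·(6) + (0)·(5) + (-2)·(14) + (2)·(11) = 3
  c_4 = (2)·(4) + (4)·(-3) + (-1)·(-14) + (-2)·(6) + (1)·(5) + (0)·(14) + (0)·(11) = 3
  c_5 = (-2)·(4) + (-4)·(-3) + (1)·(-14) + (2)·(6) + (0)·(5) + (0)·(14) + (0)·(11) = 2
  c_6 = (-2)·(4) + (-4)·(-3) + (0)·(-14) + (1)·(6) + (-2)·(5) + (0)·(14) + (0)·(11) = 0
  c_7 = (0)·(4) + (-1)·(-3) + (0)·(-14) + (0)·(6) + (0)·(5) + (-1)·(14) + (1)·(11) = 0
Expand coordinatewise in base 2:
  c_1 = 3 = 1·2^0 + 1·2^1
  c_2 = 2 = 0·2^0 + 1·2^1
  c_3 = 3 = 1·2^0 + 1·2^1
  c_4 = 3 = 1·2^0 + 1·2^1
  c_5 = 2 = 0·2^0 + 1·2^1
  c_6 = 0
  c_7 = 0
λ_0 = (1, 0, 1, 1, 0, 0, 0)
λ_1 = (1, 1, 1, 1, 1, 0, 0)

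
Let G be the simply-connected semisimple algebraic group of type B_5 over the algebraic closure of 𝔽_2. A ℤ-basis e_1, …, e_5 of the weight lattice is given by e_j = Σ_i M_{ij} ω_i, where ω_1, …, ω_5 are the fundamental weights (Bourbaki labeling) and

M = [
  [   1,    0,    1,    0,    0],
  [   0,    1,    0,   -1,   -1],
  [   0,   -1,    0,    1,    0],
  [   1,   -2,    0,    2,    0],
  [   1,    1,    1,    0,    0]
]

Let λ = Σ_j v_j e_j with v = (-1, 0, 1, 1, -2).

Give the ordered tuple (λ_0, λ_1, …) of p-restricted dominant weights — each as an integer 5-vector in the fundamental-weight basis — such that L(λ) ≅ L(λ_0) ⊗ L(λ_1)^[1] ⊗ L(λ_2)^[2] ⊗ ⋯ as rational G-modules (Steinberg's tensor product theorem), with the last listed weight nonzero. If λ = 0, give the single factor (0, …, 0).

((0, 1, 1, 1, 0),)

In the fundamental-weight basis, λ has coordinates c = M·v (v = (-1, 0, 1, 1, -2)):
  c_1 = (1)·(-1) + (0)·(0) + (1)·(1) + (0)·(1) + (0)·(-2) = 0
  c_2 = (0)·(-1) + (1)·(0) + (0)·(1) + (-1)·(1) + (-1)·(-2) = 1
  c_3 = (0)·(-1) + (-1)·(0) + (0)·(1) + (1)·(1) + (0)·(-2) = 1
  c_4 = (1)·(-1) + (-2)·(0) + (0)·(1) + (2)·(1) + (0)·(-2) = 1
  c_5 = (1)·(-1) + (1)·(0) + (1)·(1) + (0)·(1) + (0)·(-2) = 0
Writing each c_i in base p = 2:
  c_1 = 0
  c_2 = 1 = 1·2^0
  c_3 = 1 = 1·2^0
  c_4 = 1 = 1·2^0
  c_5 = 0
λ_0 = (0, 1, 1, 1, 0)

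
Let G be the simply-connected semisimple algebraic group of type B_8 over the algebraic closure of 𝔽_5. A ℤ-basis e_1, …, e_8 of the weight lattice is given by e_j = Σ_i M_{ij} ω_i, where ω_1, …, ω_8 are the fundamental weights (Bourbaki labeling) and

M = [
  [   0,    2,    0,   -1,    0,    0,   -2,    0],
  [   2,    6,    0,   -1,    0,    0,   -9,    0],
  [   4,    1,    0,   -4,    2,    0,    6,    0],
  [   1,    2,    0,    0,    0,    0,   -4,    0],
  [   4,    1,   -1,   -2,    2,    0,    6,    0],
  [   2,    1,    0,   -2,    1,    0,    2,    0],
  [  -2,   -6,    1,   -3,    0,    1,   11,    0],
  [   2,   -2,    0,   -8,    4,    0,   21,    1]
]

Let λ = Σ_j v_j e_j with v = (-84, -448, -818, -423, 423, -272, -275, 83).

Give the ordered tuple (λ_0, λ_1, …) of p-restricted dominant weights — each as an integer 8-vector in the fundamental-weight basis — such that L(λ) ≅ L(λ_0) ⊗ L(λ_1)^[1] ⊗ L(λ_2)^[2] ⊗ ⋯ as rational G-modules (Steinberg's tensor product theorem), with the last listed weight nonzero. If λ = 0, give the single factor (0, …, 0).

Change of basis e → ω: c = M·v where v = (-84, -448, -818, -423, 423, -272, -275, 83):
  c_1 = (0)·(-84) + (2)·(-448) + (0)·(-818) + (-1)·(-423) + 0·423 + (0)·(-272) + (-2)·(-275) + 0·83 = 77
  c_2 = (2)·(-84) + (6)·(-448) + (0)·(-818) + (-1)·(-423) + 0·423 + (0)·(-272) + (-9)·(-275) + 0·83 = 42
  c_3 = (4)·(-84) + (1)·(-448) + (0)·(-818) + (-4)·(-423) + 2·423 + (0)·(-272) + (6)·(-275) + 0·83 = 104
  c_4 = (1)·(-84) + (2)·(-448) + (0)·(-818) + (0)·(-423) + 0·423 + (0)·(-272) + (-4)·(-275) + 0·83 = 120
  c_5 = (4)·(-84) + (1)·(-448) + (-1)·(-818) + (-2)·(-423) + 2·423 + (0)·(-272) + (6)·(-275) + 0·83 = 76
  c_6 = (2)·(-84) + (1)·(-448) + (0)·(-818) + (-2)·(-423) + 1·423 + (0)·(-272) + (2)·(-275) + 0·83 = 103
  c_7 = (-2)·(-84) + (-6)·(-448) + (1)·(-818) + (-3)·(-423) + 0·423 + (1)·(-272) + (11)·(-275) + 0·83 = 10
  c_8 = (2)·(-84) + (-2)·(-448) + (0)·(-818) + (-8)·(-423) + 4·423 + (0)·(-272) + (21)·(-275) + 1·83 = 112
p = 5; digits c_i = Σ_j d_{ij}·5^j, 0 ≤ d_{ij} < 5:
  c_1 = 77 = 2·5^0 + 0·5^1 + 3·5^2
  c_2 = 42 = 2·5^0 + 3·5^1 + 1·5^2
  c_3 = 104 = 4·5^0 + 0·5^1 + 4·5^2
  c_4 = 120 = 0·5^0 + 4·5^1 + 4·5^2
  c_5 = 76 = 1·5^0 + 0·5^1 + 3·5^2
  c_6 = 103 = 3·5^0 + 0·5^1 + 4·5^2
  c_7 = 10 = 0·5^0 + 2·5^1
  c_8 = 112 = 2·5^0 + 2·5^1 + 4·5^2
p-restricted factor λ_0 = (2, 2, 4, 0, 1, 3, 0, 2)
p-restricted factor λ_1 = (0, 3, 0, 4, 0, 0, 2, 2)
p-restricted factor λ_2 = (3, 1, 4, 4, 3, 4, 0, 4)

((2, 2, 4, 0, 1, 3, 0, 2), (0, 3, 0, 4, 0, 0, 2, 2), (3, 1, 4, 4, 3, 4, 0, 4))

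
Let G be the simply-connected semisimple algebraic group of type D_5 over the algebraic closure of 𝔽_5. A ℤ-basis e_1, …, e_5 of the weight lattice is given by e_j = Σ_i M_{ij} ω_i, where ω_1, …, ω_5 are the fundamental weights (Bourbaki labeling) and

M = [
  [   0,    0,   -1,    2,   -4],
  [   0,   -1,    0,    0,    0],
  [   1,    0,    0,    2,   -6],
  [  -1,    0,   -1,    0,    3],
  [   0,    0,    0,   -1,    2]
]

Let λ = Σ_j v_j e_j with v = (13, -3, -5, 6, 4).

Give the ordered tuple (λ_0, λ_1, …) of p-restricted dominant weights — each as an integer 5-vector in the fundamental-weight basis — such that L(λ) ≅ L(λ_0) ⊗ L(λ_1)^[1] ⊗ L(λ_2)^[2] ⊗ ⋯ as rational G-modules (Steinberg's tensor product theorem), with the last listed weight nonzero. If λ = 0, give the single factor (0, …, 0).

Compute c_i = Σ_j M_{ij} v_j with v = (13, -3, -5, 6, 4):
  c_1 = (0)·(13) + (0)·(-3) + (-1)·(-5) + (2)·(6) + (-4)·(4) = 1
  c_2 = (0)·(13) + (-1)·(-3) + (0)·(-5) + (0)·(6) + (0)·(4) = 3
  c_3 = (1)·(13) + (0)·(-3) + (0)·(-5) + (2)·(6) + (-6)·(4) = 1
  c_4 = (-1)·(13) + (0)·(-3) + (-1)·(-5) + (0)·(6) + (3)·(4) = 4
  c_5 = (0)·(13) + (0)·(-3) + (0)·(-5) + (-1)·(6) + (2)·(4) = 2
Writing each c_i in base p = 5:
  c_1 = 1 = 1·5^0
  c_2 = 3 = 3·5^0
  c_3 = 1 = 1·5^0
  c_4 = 4 = 4·5^0
  c_5 = 2 = 2·5^0
Factor λ_0 = (1, 3, 1, 4, 2)

((1, 3, 1, 4, 2),)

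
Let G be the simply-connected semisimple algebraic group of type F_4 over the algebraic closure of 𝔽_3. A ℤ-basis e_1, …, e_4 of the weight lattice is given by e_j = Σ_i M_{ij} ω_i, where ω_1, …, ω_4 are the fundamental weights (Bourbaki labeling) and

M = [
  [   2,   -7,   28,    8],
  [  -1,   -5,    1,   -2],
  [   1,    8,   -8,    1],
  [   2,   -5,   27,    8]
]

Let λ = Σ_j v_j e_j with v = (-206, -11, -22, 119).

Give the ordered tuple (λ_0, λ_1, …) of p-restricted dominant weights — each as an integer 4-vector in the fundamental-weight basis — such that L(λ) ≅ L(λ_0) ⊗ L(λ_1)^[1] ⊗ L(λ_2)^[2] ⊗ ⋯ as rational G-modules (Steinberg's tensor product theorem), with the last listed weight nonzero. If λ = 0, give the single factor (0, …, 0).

In the fundamental-weight basis, λ has coordinates c = M·v (v = (-206, -11, -22, 119)):
  c_1 = (2)·(-206) + (-7)·(-11) + (28)·(-22) + (8)·(119) = 1
  c_2 = (-1)·(-206) + (-5)·(-11) + (1)·(-22) + (-2)·(119) = 1
  c_3 = (1)·(-206) + (8)·(-11) + (-8)·(-22) + (1)·(119) = 1
  c_4 = (2)·(-206) + (-5)·(-11) + (27)·(-22) + (8)·(119) = 1
Writing each c_i in base p = 3:
  c_1 = 1 = 1·3^0
  c_2 = 1 = 1·3^0
  c_3 = 1 = 1·3^0
  c_4 = 1 = 1·3^0
p-restricted factor λ_0 = (1, 1, 1, 1)

((1, 1, 1, 1),)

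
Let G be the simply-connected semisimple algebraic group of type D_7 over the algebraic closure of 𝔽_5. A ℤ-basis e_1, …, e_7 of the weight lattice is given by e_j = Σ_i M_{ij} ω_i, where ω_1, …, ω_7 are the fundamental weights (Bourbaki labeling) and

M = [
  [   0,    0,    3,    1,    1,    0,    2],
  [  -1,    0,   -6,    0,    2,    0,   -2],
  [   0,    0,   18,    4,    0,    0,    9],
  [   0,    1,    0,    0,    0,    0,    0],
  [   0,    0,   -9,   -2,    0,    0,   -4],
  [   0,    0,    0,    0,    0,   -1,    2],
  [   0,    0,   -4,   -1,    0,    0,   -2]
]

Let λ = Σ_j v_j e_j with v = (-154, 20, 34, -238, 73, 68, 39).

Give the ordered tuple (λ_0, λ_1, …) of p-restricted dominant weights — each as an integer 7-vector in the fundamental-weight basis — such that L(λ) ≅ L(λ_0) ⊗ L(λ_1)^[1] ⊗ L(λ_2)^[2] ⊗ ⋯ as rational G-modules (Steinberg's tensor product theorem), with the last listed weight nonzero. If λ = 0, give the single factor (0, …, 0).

((0, 3, 1, 0, 4, 0, 4), (3, 3, 2, 4, 2, 2, 4))

Change of basis e → ω: c = M·v where v = (-154, 20, 34, -238, 73, 68, 39):
  c_1 = (0)·(-154) + (0)·(20) + (3)·(34) + (1)·(-238) + (1)·(73) + (0)·(68) + (2)·(39) = 15
  c_2 = (-1)·(-154) + (0)·(20) + (-6)·(34) + (0)·(-238) + (2)·(73) + (0)·(68) + (-2)·(39) = 18
  c_3 = (0)·(-154) + (0)·(20) + (18)·(34) + (4)·(-238) + (0)·(73) + (0)·(68) + (9)·(39) = 11
  c_4 = (0)·(-154) + (1)·(20) + (0)·(34) + (0)·(-238) + (0)·(73) + (0)·(68) + (0)·(39) = 20
  c_5 = (0)·(-154) + (0)·(20) + (-9)·(34) + (-2)·(-238) + (0)·(73) + (0)·(68) + (-4)·(39) = 14
  c_6 = (0)·(-154) + (0)·(20) + (0)·(34) + (0)·(-238) + (0)·(73) + (-1)·(68) + (2)·(39) = 10
  c_7 = (0)·(-154) + (0)·(20) + (-4)·(34) + (-1)·(-238) + (0)·(73) + (0)·(68) + (-2)·(39) = 24
p = 5; digits c_i = Σ_j d_{ij}·5^j, 0 ≤ d_{ij} < 5:
  c_1 = 15 = 0·5^0 + 3·5^1
  c_2 = 18 = 3·5^0 + 3·5^1
  c_3 = 11 = 1·5^0 + 2·5^1
  c_4 = 20 = 0·5^0 + 4·5^1
  c_5 = 14 = 4·5^0 + 2·5^1
  c_6 = 10 = 0·5^0 + 2·5^1
  c_7 = 24 = 4·5^0 + 4·5^1
p-restricted factor λ_0 = (0, 3, 1, 0, 4, 0, 4)
p-restricted factor λ_1 = (3, 3, 2, 4, 2, 2, 4)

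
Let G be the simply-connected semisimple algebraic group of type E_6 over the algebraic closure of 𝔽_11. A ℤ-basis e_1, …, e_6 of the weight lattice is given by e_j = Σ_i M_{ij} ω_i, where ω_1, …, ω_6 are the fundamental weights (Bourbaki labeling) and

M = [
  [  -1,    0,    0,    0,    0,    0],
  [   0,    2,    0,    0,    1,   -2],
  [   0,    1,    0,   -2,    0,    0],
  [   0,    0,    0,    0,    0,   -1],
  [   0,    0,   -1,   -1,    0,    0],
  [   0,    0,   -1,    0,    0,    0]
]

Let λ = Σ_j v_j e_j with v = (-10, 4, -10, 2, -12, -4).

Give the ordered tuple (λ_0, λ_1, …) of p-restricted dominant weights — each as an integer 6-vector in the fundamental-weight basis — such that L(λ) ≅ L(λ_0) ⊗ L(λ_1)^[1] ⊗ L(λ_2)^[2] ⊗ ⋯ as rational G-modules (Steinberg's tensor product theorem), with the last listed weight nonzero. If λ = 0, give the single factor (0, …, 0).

In the fundamental-weight basis, λ has coordinates c = M·v (v = (-10, 4, -10, 2, -12, -4)):
  c_1 = (-1)·(-10) + (0)·(4) + (0)·(-10) + (0)·(2) + (0)·(-12) + (0)·(-4) = 10
  c_2 = (0)·(-10) + (2)·(4) + (0)·(-10) + (0)·(2) + (1)·(-12) + (-2)·(-4) = 4
  c_3 = (0)·(-10) + (1)·(4) + (0)·(-10) + (-2)·(2) + (0)·(-12) + (0)·(-4) = 0
  c_4 = (0)·(-10) + (0)·(4) + (0)·(-10) + (0)·(2) + (0)·(-12) + (-1)·(-4) = 4
  c_5 = (0)·(-10) + (0)·(4) + (-1)·(-10) + (-1)·(2) + (0)·(-12) + (0)·(-4) = 8
  c_6 = (0)·(-10) + (0)·(4) + (-1)·(-10) + (0)·(2) + (0)·(-12) + (0)·(-4) = 10
Writing each c_i in base p = 11:
  c_1 = 10 = 10·11^0
  c_2 = 4 = 4·11^0
  c_3 = 0
  c_4 = 4 = 4·11^0
  c_5 = 8 = 8·11^0
  c_6 = 10 = 10·11^0
Factor λ_0 = (10, 4, 0, 4, 8, 10)

((10, 4, 0, 4, 8, 10),)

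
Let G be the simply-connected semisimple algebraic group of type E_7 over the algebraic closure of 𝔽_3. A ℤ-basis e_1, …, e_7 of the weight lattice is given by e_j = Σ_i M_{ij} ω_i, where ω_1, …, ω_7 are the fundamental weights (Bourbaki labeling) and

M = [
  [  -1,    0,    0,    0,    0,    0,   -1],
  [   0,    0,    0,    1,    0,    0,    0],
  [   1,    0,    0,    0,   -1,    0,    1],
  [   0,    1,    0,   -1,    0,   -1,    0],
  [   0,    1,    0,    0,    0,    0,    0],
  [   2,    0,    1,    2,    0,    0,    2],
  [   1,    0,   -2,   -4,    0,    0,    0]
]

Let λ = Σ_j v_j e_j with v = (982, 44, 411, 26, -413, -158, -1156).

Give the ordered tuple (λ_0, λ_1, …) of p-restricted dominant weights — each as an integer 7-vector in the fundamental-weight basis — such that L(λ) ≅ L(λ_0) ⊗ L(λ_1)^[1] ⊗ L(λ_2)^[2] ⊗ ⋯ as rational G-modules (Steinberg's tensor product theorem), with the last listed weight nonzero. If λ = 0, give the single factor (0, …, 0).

((0, 2, 2, 2, 2, 1, 2), (1, 2, 1, 1, 2, 2, 0), (1, 2, 2, 1, 1, 0, 0), (0, 0, 2, 0, 1, 1, 2), (2, 0, 2, 2, 0, 1, 0))

Compute c_i = Σ_j M_{ij} v_j with v = (982, 44, 411, 26, -413, -158, -1156):
  c_1 = (-1)·(982) + 0·44 + 0·411 + 0·26 + (0)·(-413) + (0)·(-158) + (-1)·(-1156) = 174
  c_2 = 0·982 + 0·44 + 0·411 + 1·26 + (0)·(-413) + (0)·(-158) + (0)·(-1156) = 26
  c_3 = 1·982 + 0·44 + 0·411 + 0·26 + (-1)·(-413) + (0)·(-158) + (1)·(-1156) = 239
  c_4 = 0·982 + 1·44 + 0·411 + (-1)·(26) + (0)·(-413) + (-1)·(-158) + (0)·(-1156) = 176
  c_5 = 0·982 + 1·44 + 0·411 + 0·26 + (0)·(-413) + (0)·(-158) + (0)·(-1156) = 44
  c_6 = 2·982 + 0·44 + 1·411 + 2·26 + (0)·(-413) + (0)·(-158) + (2)·(-1156) = 115
  c_7 = 1·982 + 0·44 + (-2)·(411) + (-4)·(26) + (0)·(-413) + (0)·(-158) + (0)·(-1156) = 56
Expand coordinatewise in base 3:
  c_1 = 174 = 0·3^0 + 1·3^1 + 1·3^2 + 0·3^3 + 2·3^4
  c_2 = 26 = 2·3^0 + 2·3^1 + 2·3^2
  c_3 = 239 = 2·3^0 + 1·3^1 + 2·3^2 + 2·3^3 + 2·3^4
  c_4 = 176 = 2·3^0 + 1·3^1 + 1·3^2 + 0·3^3 + 2·3^4
  c_5 = 44 = 2·3^0 + 2·3^1 + 1·3^2 + 1·3^3
  c_6 = 115 = 1·3^0 + 2·3^1 + 0·3^2 + 1·3^3 + 1·3^4
  c_7 = 56 = 2·3^0 + 0·3^1 + 0·3^2 + 2·3^3
Factor λ_0 = (0, 2, 2, 2, 2, 1, 2)
Factor λ_1 = (1, 2, 1, 1, 2, 2, 0)
Factor λ_2 = (1, 2, 2, 1, 1, 0, 0)
Factor λ_3 = (0, 0, 2, 0, 1, 1, 2)
Factor λ_4 = (2, 0, 2, 2, 0, 1, 0)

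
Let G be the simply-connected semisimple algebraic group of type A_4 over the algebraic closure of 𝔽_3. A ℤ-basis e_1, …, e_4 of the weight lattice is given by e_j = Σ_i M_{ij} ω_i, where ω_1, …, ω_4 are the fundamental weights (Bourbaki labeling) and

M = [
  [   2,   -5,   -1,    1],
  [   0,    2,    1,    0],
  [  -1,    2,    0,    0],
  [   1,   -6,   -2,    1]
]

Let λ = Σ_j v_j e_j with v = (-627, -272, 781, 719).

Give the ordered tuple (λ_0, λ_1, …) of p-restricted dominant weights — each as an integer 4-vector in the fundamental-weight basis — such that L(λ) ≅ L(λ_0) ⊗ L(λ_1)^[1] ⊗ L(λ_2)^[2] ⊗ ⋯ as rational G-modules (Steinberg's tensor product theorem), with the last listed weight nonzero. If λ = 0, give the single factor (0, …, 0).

((2, 0, 2, 0), (2, 1, 0, 0), (1, 2, 0, 0), (1, 2, 0, 0), (0, 2, 1, 2))

Change of basis e → ω: c = M·v where v = (-627, -272, 781, 719):
  c_1 = 2*-627 + -5*-272 + -1*781 + 1*719 = 44
  c_2 = 0*-627 + 2*-272 + 1*781 + 0*719 = 237
  c_3 = -1*-627 + 2*-272 + 0*781 + 0*719 = 83
  c_4 = 1*-627 + -6*-272 + -2*781 + 1*719 = 162
Base-3 expansion of each c_i:
  c_1 = 44 = 2·3^0 + 2·3^1 + 1·3^2 + 1·3^3
  c_2 = 237 = 0·3^0 + 1·3^1 + 2·3^2 + 2·3^3 + 2·3^4
  c_3 = 83 = 2·3^0 + 0·3^1 + 0·3^2 + 0·3^3 + 1·3^4
  c_4 = 162 = 0·3^0 + 0·3^1 + 0·3^2 + 0·3^3 + 2·3^4
p-restricted factor λ_0 = (2, 0, 2, 0)
p-restricted factor λ_1 = (2, 1, 0, 0)
p-restricted factor λ_2 = (1, 2, 0, 0)
p-restricted factor λ_3 = (1, 2, 0, 0)
p-restricted factor λ_4 = (0, 2, 1, 2)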